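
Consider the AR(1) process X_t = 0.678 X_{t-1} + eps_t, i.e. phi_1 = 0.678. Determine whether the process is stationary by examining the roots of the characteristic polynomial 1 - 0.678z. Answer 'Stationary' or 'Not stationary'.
\text{Stationary}

The AR(p) characteristic polynomial is P(z) = 1 - 0.678z.
Stationarity requires all roots to lie outside the unit circle, i.e. |z| > 1 for every root.
This is linear in z: 1 + (-0.678) z = 0  =>  z = -1/(-0.678) = 1.474926,  |z| = 1.474926.
Moduli of all roots: 1.4749.
All moduli strictly greater than 1? Yes.
Verdict: Stationary.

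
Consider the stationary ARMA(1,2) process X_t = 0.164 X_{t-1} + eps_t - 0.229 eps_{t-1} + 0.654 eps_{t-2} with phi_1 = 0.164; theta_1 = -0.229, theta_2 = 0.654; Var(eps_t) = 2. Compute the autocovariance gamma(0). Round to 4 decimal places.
\gamma(0) = 2.8591

Multiply the model equation by X_{t-k} and take expectations. With theta_0 = psi_0 = 1 and psi_j the MA(infinity) weights, this gives
  gamma(k) - sum_i phi_i gamma(k-i) = c_k,
  c_k = sigma^2 * sum_{j=k..q} theta_j psi_{j-k}   (c_k = 0 for k > q),
using gamma(-m) = gamma(m).
psi-weights needed (psi_j = theta_j + sum_i phi_i psi_{j-i}):
  psi_1 = theta_1 + phi_1 = -0.229 + (0.164) = -0.065
  psi_2 = theta_2 + phi_1 psi_1 = 0.654 + (0.164)(-0.065) = 0.64334
Right-hand sides:
  c_0 = sigma^2 (1 + theta_1 psi_1 + theta_2 psi_2) = 2 * (1 + (-0.229)(-0.065) + (0.654)(0.64334)) = 2 * 1.435629 = 2.871259
  c_1 = sigma^2 (theta_1 + theta_2 psi_1) = 2 * (-0.229 + (0.654)(-0.065)) = -0.54302
  c_2 = sigma^2 theta_2 = 2 * (0.654) = 1.308
Equations for k = 0 and k = 1 (AR order 1):
  gamma(0) = phi_1 gamma(1) + c_0
  gamma(1) = phi_1 gamma(0) + c_1
Substituting the second into the first: gamma(0) (1 - phi_1^2) = c_0 + phi_1 c_1, so
  gamma(0) = (c_0 + phi_1 c_1) / (1 - phi_1^2) = (2.871259 + (0.164)(-0.54302)) / (1 - (0.164)^2) = 2.782203 / 0.973104 = 2.859102.
Therefore gamma(0) = 2.8591 (to 4 decimal places).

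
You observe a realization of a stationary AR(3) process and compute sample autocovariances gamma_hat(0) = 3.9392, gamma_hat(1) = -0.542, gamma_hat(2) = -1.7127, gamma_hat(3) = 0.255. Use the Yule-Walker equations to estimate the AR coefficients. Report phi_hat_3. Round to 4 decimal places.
\hat\phi_{3} = -0.1120

The Yule-Walker equations for an AR(p) process read, in matrix form,
  Gamma_p phi = r_p,   with   (Gamma_p)_{ij} = gamma(|i - j|),
                       (r_p)_i = gamma(i),   i,j = 1..p.
Substitute the sample gammas (Toeplitz matrix and right-hand side of size 3):
  Gamma_p = [[3.9392, -0.542, -1.7127], [-0.542, 3.9392, -0.542], [-1.7127, -0.542, 3.9392]]
  r_p     = [-0.542, -1.7127, 0.255]
Written out (R1..R3):
  (R1) 3.9392 phi_1 - 0.542 phi_2 - 1.7127 phi_3 = -0.542
  (R2) -0.542 phi_1 + 3.9392 phi_2 - 0.542 phi_3 = -1.7127
  (R3) -1.7127 phi_1 - 0.542 phi_2 + 3.9392 phi_3 = 0.255
Gaussian elimination:
  R2 <- R2 - (-0.542/3.9392) R1 = R2 - (-0.137591) R1:  3.864625 phi_2 - 0.777653 phi_3 = -1.787275
  R3 <- R3 - (-1.7127/3.9392) R1 = R3 - (-0.434784) R1:  -0.777653 phi_2 + 3.194546 phi_3 = 0.019347
  R3 <- R3 - (-0.777653/3.864625) R2 = R3 - (-0.201223) R2:  3.038064 phi_3 = -0.340294
Back-substitution:
  phi_hat_3 = -0.340294 / 3.038064 = -0.11201
  phi_hat_2 = (-1.787275 - (-0.777653)(-0.11201)) / 3.864625 = -0.485009
  phi_hat_1 = (-0.542 - (-0.542)(-0.485009) - (-1.7127)(-0.11201)) / 3.9392 = -0.253025
So phi_hat = [-0.2530, -0.4850, -0.1120].
Therefore phi_hat_3 = -0.1120.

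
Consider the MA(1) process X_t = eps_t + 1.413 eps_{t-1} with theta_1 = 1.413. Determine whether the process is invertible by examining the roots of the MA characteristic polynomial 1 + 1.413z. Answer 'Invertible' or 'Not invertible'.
\text{Not invertible}

The MA(q) characteristic polynomial is P(z) = 1 + 1.413z.
Invertibility requires all roots to lie outside the unit circle, i.e. |z| > 1 for every root.
This is linear in z: 1 + (1.413) z = 0  =>  z = -1/(1.413) = -0.707714,  |z| = 0.707714.
Moduli of all roots: 0.7077.
All moduli strictly greater than 1? No.
Verdict: Not invertible.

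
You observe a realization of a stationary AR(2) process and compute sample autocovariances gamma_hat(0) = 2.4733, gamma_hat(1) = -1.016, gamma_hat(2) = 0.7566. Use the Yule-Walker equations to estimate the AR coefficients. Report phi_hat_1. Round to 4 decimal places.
\hat\phi_{1} = -0.3430

The Yule-Walker equations for an AR(p) process read, in matrix form,
  Gamma_p phi = r_p,   with   (Gamma_p)_{ij} = gamma(|i - j|),
                       (r_p)_i = gamma(i),   i,j = 1..p.
Substitute the sample gammas (Toeplitz matrix and right-hand side of size 2):
  Gamma_p = [[2.4733, -1.016], [-1.016, 2.4733]]
  r_p     = [-1.016, 0.7566]
Written out:
  2.4733 phi_1 - 1.016 phi_2 = -1.016
  -1.016 phi_1 + 2.4733 phi_2 = 0.7566
Solve by Cramer's rule:
  det = gamma(0)^2 - gamma(1)^2 = (2.4733)^2 - (-1.016)^2 = 6.11721289 - 1.032256 = 5.08495689
  phi_hat_1 = [gamma(1) gamma(0) - gamma(1) gamma(2)] / det = [(-1.016)(2.4733) - (-1.016)(0.7566)] / 5.08495689 = -1.7441672 / 5.08495689 = -0.343
  phi_hat_2 = [gamma(0) gamma(2) - gamma(1)^2] / det = [(2.4733)(0.7566) - (-1.016)^2] / 5.08495689 = 0.83904278 / 5.08495689 = 0.165
So phi_hat = [-0.3430, 0.1650].
Therefore phi_hat_1 = -0.3430.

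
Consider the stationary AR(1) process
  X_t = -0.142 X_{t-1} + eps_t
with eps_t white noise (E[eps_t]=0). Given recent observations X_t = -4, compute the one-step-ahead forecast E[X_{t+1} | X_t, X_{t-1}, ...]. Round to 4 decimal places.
E[X_{t+1} \mid \mathcal F_t] = 0.5680

For an AR(p) model X_t = c + sum_i phi_i X_{t-i} + eps_t, the
one-step-ahead conditional mean is
  E[X_{t+1} | X_t, ...] = c + sum_i phi_i X_{t+1-i}.
Substitute known values:
  E[X_{t+1} | ...] = (-0.142) * (-4)
                   = 0.5680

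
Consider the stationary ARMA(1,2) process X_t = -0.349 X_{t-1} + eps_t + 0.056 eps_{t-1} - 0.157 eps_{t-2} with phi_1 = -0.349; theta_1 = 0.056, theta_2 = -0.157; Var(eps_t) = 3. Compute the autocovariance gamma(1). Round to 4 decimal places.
\gamma(1) = -0.8345

Multiply the model equation by X_{t-k} and take expectations. With theta_0 = psi_0 = 1 and psi_j the MA(infinity) weights, this gives
  gamma(k) - sum_i phi_i gamma(k-i) = c_k,
  c_k = sigma^2 * sum_{j=k..q} theta_j psi_{j-k}   (c_k = 0 for k > q),
using gamma(-m) = gamma(m).
psi-weights needed (psi_j = theta_j + sum_i phi_i psi_{j-i}):
  psi_1 = theta_1 + phi_1 = 0.056 + (-0.349) = -0.293
  psi_2 = theta_2 + phi_1 psi_1 = -0.157 + (-0.349)(-0.293) = -0.054743
Right-hand sides:
  c_0 = sigma^2 (1 + theta_1 psi_1 + theta_2 psi_2) = 3 * (1 + (0.056)(-0.293) + (-0.157)(-0.054743)) = 3 * 0.992187 = 2.97656
  c_1 = sigma^2 (theta_1 + theta_2 psi_1) = 3 * (0.056 + (-0.157)(-0.293)) = 0.306003
  c_2 = sigma^2 theta_2 = 3 * (-0.157) = -0.471
Equations for k = 0 and k = 1 (AR order 1):
  gamma(0) = phi_1 gamma(1) + c_0
  gamma(1) = phi_1 gamma(0) + c_1
Substituting the second into the first: gamma(0) (1 - phi_1^2) = c_0 + phi_1 c_1, so
  gamma(0) = (c_0 + phi_1 c_1) / (1 - phi_1^2) = (2.97656 + (-0.349)(0.306003)) / (1 - (-0.349)^2) = 2.869765 / 0.878199 = 3.267784.
  gamma(1) = phi_1 gamma(0) + c_1 = (-0.349)(3.267784) + (0.306003) = -0.834454.
Therefore gamma(1) = -0.8345 (to 4 decimal places).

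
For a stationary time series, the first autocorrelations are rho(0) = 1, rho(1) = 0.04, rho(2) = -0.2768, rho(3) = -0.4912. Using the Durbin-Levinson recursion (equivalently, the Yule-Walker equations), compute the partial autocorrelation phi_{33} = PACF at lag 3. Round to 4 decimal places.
\phi_{33} = -0.5060

The PACF at lag k is phi_{kk}, the last component of the solution
to the Yule-Walker system G_k phi = r_k where
  (G_k)_{ij} = rho(|i - j|), (r_k)_i = rho(i), i,j = 1..k.
Equivalently, Durbin-Levinson gives phi_{kk} iteratively:
  phi_{11} = rho(1)
  phi_{kk} = [rho(k) - sum_{j=1..k-1} phi_{k-1,j} rho(k-j)]
            / [1 - sum_{j=1..k-1} phi_{k-1,j} rho(j)],
  phi_{k,j} = phi_{k-1,j} - phi_{kk} phi_{k-1,k-j},  j = 1..k-1.
Step k = 1:
  phi_11 = rho(1) = 0.04.
Step k = 2:
  phi_22 = [rho(2) - phi_11 rho(1)] / [1 - phi_11 rho(1)] = [-0.2768 - (0.04)(0.04)] / [1 - (0.04)(0.04)]
         = -0.2784 / 0.9984 = -0.278846.
  Update: phi_21 = phi_11 - phi_22 phi_11 = 0.04 - (-0.278846)(0.04) = 0.051154.
Step k = 3:
  phi_33 = [rho(3) - phi_21 rho(2) - phi_22 rho(1)] / [1 - phi_21 rho(1) - phi_22 rho(2)]
    numerator   = -0.4912 - (0.051154)(-0.2768) - (-0.278846)(0.04) = -0.46588677
    denominator = 1 - (0.051154)(0.04) - (-0.278846)(-0.2768) = 0.92076923
  phi_33 = -0.46588677 / 0.92076923 = -0.506.
Therefore phi_{33} = -0.5060.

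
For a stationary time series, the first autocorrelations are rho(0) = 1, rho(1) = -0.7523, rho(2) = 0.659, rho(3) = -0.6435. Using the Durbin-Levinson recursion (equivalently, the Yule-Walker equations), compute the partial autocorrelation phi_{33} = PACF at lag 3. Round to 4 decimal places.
\phi_{33} = -0.2240

The PACF at lag k is phi_{kk}, the last component of the solution
to the Yule-Walker system G_k phi = r_k where
  (G_k)_{ij} = rho(|i - j|), (r_k)_i = rho(i), i,j = 1..k.
Equivalently, Durbin-Levinson gives phi_{kk} iteratively:
  phi_{11} = rho(1)
  phi_{kk} = [rho(k) - sum_{j=1..k-1} phi_{k-1,j} rho(k-j)]
            / [1 - sum_{j=1..k-1} phi_{k-1,j} rho(j)],
  phi_{k,j} = phi_{k-1,j} - phi_{kk} phi_{k-1,k-j},  j = 1..k-1.
Step k = 1:
  phi_11 = rho(1) = -0.7523.
Step k = 2:
  phi_22 = [rho(2) - phi_11 rho(1)] / [1 - phi_11 rho(1)] = [0.659 - (-0.7523)(-0.7523)] / [1 - (-0.7523)(-0.7523)]
         = 0.09304471 / 0.43404471 = 0.214367.
  Update: phi_21 = phi_11 - phi_22 phi_11 = -0.7523 - (0.214367)(-0.7523) = -0.591032.
Step k = 3:
  phi_33 = [rho(3) - phi_21 rho(2) - phi_22 rho(1)] / [1 - phi_21 rho(1) - phi_22 rho(2)]
    numerator   = -0.6435 - (-0.591032)(0.659) - (0.214367)(-0.7523) = -0.0927419
    denominator = 1 - (-0.591032)(-0.7523) - (0.214367)(0.659) = 0.41409903
  phi_33 = -0.0927419 / 0.41409903 = -0.224.
Therefore phi_{33} = -0.2240.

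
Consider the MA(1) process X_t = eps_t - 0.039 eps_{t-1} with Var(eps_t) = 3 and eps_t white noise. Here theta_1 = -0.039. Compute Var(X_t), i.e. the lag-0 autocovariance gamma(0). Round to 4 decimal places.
\gamma(0) = 3.0046

For an MA(q) process X_t = eps_t + sum_i theta_i eps_{t-i} with
Var(eps_t) = sigma^2, the variance is
  gamma(0) = sigma^2 * (1 + sum_i theta_i^2).
  sum_i theta_i^2 = (-0.039)^2 = 0.001521.
  gamma(0) = 3 * (1 + 0.001521) = 3 * 1.001521 = 3.004563, which rounds to 3.0046.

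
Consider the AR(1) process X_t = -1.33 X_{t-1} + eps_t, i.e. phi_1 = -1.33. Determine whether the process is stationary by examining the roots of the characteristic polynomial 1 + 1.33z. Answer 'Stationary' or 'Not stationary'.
\text{Not stationary}

The AR(p) characteristic polynomial is P(z) = 1 + 1.33z.
Stationarity requires all roots to lie outside the unit circle, i.e. |z| > 1 for every root.
This is linear in z: 1 + (1.33) z = 0  =>  z = -1/(1.33) = -0.75188,  |z| = 0.75188.
Moduli of all roots: 0.7519.
All moduli strictly greater than 1? No.
Verdict: Not stationary.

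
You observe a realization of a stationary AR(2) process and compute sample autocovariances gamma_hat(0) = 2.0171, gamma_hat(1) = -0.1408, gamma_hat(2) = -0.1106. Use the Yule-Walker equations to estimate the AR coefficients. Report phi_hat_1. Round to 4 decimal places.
\hat\phi_{1} = -0.0740

The Yule-Walker equations for an AR(p) process read, in matrix form,
  Gamma_p phi = r_p,   with   (Gamma_p)_{ij} = gamma(|i - j|),
                       (r_p)_i = gamma(i),   i,j = 1..p.
Substitute the sample gammas (Toeplitz matrix and right-hand side of size 2):
  Gamma_p = [[2.0171, -0.1408], [-0.1408, 2.0171]]
  r_p     = [-0.1408, -0.1106]
Written out:
  2.0171 phi_1 - 0.1408 phi_2 = -0.1408
  -0.1408 phi_1 + 2.0171 phi_2 = -0.1106
Solve by Cramer's rule:
  det = gamma(0)^2 - gamma(1)^2 = (2.0171)^2 - (-0.1408)^2 = 4.06869241 - 0.01982464 = 4.04886777
  phi_hat_1 = [gamma(1) gamma(0) - gamma(1) gamma(2)] / det = [(-0.1408)(2.0171) - (-0.1408)(-0.1106)] / 4.04886777 = -0.29958016 / 4.04886777 = -0.074
  phi_hat_2 = [gamma(0) gamma(2) - gamma(1)^2] / det = [(2.0171)(-0.1106) - (-0.1408)^2] / 4.04886777 = -0.2429159 / 4.04886777 = -0.06
So phi_hat = [-0.0740, -0.0600].
Therefore phi_hat_1 = -0.0740.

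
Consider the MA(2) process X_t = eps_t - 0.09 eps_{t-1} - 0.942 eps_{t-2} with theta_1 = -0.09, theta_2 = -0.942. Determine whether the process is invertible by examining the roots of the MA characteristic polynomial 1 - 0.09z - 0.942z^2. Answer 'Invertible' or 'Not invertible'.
\text{Not invertible}

The MA(q) characteristic polynomial is P(z) = 1 - 0.09z - 0.942z^2.
Invertibility requires all roots to lie outside the unit circle, i.e. |z| > 1 for every root.
Set 1 + (-0.09) z + (-0.942) z^2 = 0, i.e. a z^2 + b z + c = 0 with a = -0.942, b = -0.09, c = 1.
Discriminant D = b^2 - 4ac = (-0.09)^2 - 4*(-0.942)*1 = 0.0081 - (-3.768) = 3.7761.
D >= 0, so the roots are real: z = (-b +/- sqrt(D)) / (2a) = (0.09 +/- 1.943219) / (-1.884).
  z_1 = (0.09 + 1.943219) / (-1.884) = -1.0792,   |z_1| = 1.0792.
  z_2 = (0.09 - 1.943219) / (-1.884) = 0.9837,   |z_2| = 0.9837.
Moduli of all roots: 1.0792, 0.9837.
All moduli strictly greater than 1? No.
Verdict: Not invertible.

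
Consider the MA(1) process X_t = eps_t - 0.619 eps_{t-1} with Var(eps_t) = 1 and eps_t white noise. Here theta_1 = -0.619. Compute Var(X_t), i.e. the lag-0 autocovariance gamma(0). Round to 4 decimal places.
\gamma(0) = 1.3832

For an MA(q) process X_t = eps_t + sum_i theta_i eps_{t-i} with
Var(eps_t) = sigma^2, the variance is
  gamma(0) = sigma^2 * (1 + sum_i theta_i^2).
  sum_i theta_i^2 = (-0.619)^2 = 0.383161.
  gamma(0) = 1 * (1 + 0.383161) = 1 * 1.383161 = 1.383161, which rounds to 1.3832.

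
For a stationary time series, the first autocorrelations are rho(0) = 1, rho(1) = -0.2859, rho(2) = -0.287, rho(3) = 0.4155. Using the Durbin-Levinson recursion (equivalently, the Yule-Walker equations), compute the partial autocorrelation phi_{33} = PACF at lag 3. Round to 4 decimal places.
\phi_{33} = 0.2411

The PACF at lag k is phi_{kk}, the last component of the solution
to the Yule-Walker system G_k phi = r_k where
  (G_k)_{ij} = rho(|i - j|), (r_k)_i = rho(i), i,j = 1..k.
Equivalently, Durbin-Levinson gives phi_{kk} iteratively:
  phi_{11} = rho(1)
  phi_{kk} = [rho(k) - sum_{j=1..k-1} phi_{k-1,j} rho(k-j)]
            / [1 - sum_{j=1..k-1} phi_{k-1,j} rho(j)],
  phi_{k,j} = phi_{k-1,j} - phi_{kk} phi_{k-1,k-j},  j = 1..k-1.
Step k = 1:
  phi_11 = rho(1) = -0.2859.
Step k = 2:
  phi_22 = [rho(2) - phi_11 rho(1)] / [1 - phi_11 rho(1)] = [-0.287 - (-0.2859)(-0.2859)] / [1 - (-0.2859)(-0.2859)]
         = -0.36873881 / 0.91826119 = -0.401562.
  Update: phi_21 = phi_11 - phi_22 phi_11 = -0.2859 - (-0.401562)(-0.2859) = -0.400707.
Step k = 3:
  phi_33 = [rho(3) - phi_21 rho(2) - phi_22 rho(1)] / [1 - phi_21 rho(1) - phi_22 rho(2)]
    numerator   = 0.4155 - (-0.400707)(-0.287) - (-0.401562)(-0.2859) = 0.18569063
    denominator = 1 - (-0.400707)(-0.2859) - (-0.401562)(-0.287) = 0.77018969
  phi_33 = 0.18569063 / 0.77018969 = 0.2411.
Therefore phi_{33} = 0.2411.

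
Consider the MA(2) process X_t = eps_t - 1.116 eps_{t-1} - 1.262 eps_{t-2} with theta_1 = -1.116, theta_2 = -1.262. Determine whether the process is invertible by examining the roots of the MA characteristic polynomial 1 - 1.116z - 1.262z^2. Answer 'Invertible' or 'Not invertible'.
\text{Not invertible}

The MA(q) characteristic polynomial is P(z) = 1 - 1.116z - 1.262z^2.
Invertibility requires all roots to lie outside the unit circle, i.e. |z| > 1 for every root.
Set 1 + (-1.116) z + (-1.262) z^2 = 0, i.e. a z^2 + b z + c = 0 with a = -1.262, b = -1.116, c = 1.
Discriminant D = b^2 - 4ac = (-1.116)^2 - 4*(-1.262)*1 = 1.245456 - (-5.048) = 6.293456.
D >= 0, so the roots are real: z = (-b +/- sqrt(D)) / (2a) = (1.116 +/- 2.508676) / (-2.524).
  z_1 = (1.116 + 2.508676) / (-2.524) = -1.4361,   |z_1| = 1.4361.
  z_2 = (1.116 - 2.508676) / (-2.524) = 0.5518,   |z_2| = 0.5518.
Moduli of all roots: 1.4361, 0.5518.
All moduli strictly greater than 1? No.
Verdict: Not invertible.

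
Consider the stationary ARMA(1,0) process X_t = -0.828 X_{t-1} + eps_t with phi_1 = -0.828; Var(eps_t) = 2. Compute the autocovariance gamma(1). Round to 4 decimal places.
\gamma(1) = -5.2669

Multiply the model equation by X_{t-k} and take expectations. With theta_0 = psi_0 = 1 and psi_j the MA(infinity) weights, this gives
  gamma(k) - sum_i phi_i gamma(k-i) = c_k,
  c_k = sigma^2 * sum_{j=k..q} theta_j psi_{j-k}   (c_k = 0 for k > q),
using gamma(-m) = gamma(m).
Pure AR (q = 0): c_0 = sigma^2 = 2, c_k = 0 for k >= 1.
Equations for k = 0 and k = 1 (AR order 1):
  gamma(0) = phi_1 gamma(1) + c_0
  gamma(1) = phi_1 gamma(0) + c_1
Substituting the second into the first: gamma(0) (1 - phi_1^2) = c_0 + phi_1 c_1, so
  gamma(0) = c_0 / (1 - phi_1^2) = 2 / (1 - (-0.828)^2) = 2 / 0.314416 = 6.360999.
  gamma(1) = phi_1 gamma(0) = (-0.828)(6.360999) = -5.266908.
Therefore gamma(1) = -5.2669 (to 4 decimal places).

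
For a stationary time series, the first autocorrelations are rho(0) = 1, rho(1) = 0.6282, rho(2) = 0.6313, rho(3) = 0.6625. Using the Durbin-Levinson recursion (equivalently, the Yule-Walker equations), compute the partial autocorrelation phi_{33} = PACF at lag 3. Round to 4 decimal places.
\phi_{33} = 0.3420

The PACF at lag k is phi_{kk}, the last component of the solution
to the Yule-Walker system G_k phi = r_k where
  (G_k)_{ij} = rho(|i - j|), (r_k)_i = rho(i), i,j = 1..k.
Equivalently, Durbin-Levinson gives phi_{kk} iteratively:
  phi_{11} = rho(1)
  phi_{kk} = [rho(k) - sum_{j=1..k-1} phi_{k-1,j} rho(k-j)]
            / [1 - sum_{j=1..k-1} phi_{k-1,j} rho(j)],
  phi_{k,j} = phi_{k-1,j} - phi_{kk} phi_{k-1,k-j},  j = 1..k-1.
Step k = 1:
  phi_11 = rho(1) = 0.6282.
Step k = 2:
  phi_22 = [rho(2) - phi_11 rho(1)] / [1 - phi_11 rho(1)] = [0.6313 - (0.6282)(0.6282)] / [1 - (0.6282)(0.6282)]
         = 0.23666476 / 0.60536476 = 0.390946.
  Update: phi_21 = phi_11 - phi_22 phi_11 = 0.6282 - (0.390946)(0.6282) = 0.382608.
Step k = 3:
  phi_33 = [rho(3) - phi_21 rho(2) - phi_22 rho(1)] / [1 - phi_21 rho(1) - phi_22 rho(2)]
    numerator   = 0.6625 - (0.382608)(0.6313) - (0.390946)(0.6282) = 0.17536753
    denominator = 1 - (0.382608)(0.6282) - (0.390946)(0.6313) = 0.51284169
  phi_33 = 0.17536753 / 0.51284169 = 0.342.
Therefore phi_{33} = 0.3420.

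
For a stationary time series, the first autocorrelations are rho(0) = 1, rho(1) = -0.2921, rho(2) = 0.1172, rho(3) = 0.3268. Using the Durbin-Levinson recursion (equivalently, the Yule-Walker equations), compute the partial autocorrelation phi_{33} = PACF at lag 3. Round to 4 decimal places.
\phi_{33} = 0.4050

The PACF at lag k is phi_{kk}, the last component of the solution
to the Yule-Walker system G_k phi = r_k where
  (G_k)_{ij} = rho(|i - j|), (r_k)_i = rho(i), i,j = 1..k.
Equivalently, Durbin-Levinson gives phi_{kk} iteratively:
  phi_{11} = rho(1)
  phi_{kk} = [rho(k) - sum_{j=1..k-1} phi_{k-1,j} rho(k-j)]
            / [1 - sum_{j=1..k-1} phi_{k-1,j} rho(j)],
  phi_{k,j} = phi_{k-1,j} - phi_{kk} phi_{k-1,k-j},  j = 1..k-1.
Step k = 1:
  phi_11 = rho(1) = -0.2921.
Step k = 2:
  phi_22 = [rho(2) - phi_11 rho(1)] / [1 - phi_11 rho(1)] = [0.1172 - (-0.2921)(-0.2921)] / [1 - (-0.2921)(-0.2921)]
         = 0.03187759 / 0.91467759 = 0.034851.
  Update: phi_21 = phi_11 - phi_22 phi_11 = -0.2921 - (0.034851)(-0.2921) = -0.28192.
Step k = 3:
  phi_33 = [rho(3) - phi_21 rho(2) - phi_22 rho(1)] / [1 - phi_21 rho(1) - phi_22 rho(2)]
    numerator   = 0.3268 - (-0.28192)(0.1172) - (0.034851)(-0.2921) = 0.37002105
    denominator = 1 - (-0.28192)(-0.2921) - (0.034851)(0.1172) = 0.91356662
  phi_33 = 0.37002105 / 0.91356662 = 0.405.
Therefore phi_{33} = 0.4050.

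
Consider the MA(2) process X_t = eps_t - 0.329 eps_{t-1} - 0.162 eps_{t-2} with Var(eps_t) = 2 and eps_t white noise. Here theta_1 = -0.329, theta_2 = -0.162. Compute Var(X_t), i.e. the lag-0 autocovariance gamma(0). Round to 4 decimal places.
\gamma(0) = 2.2690

For an MA(q) process X_t = eps_t + sum_i theta_i eps_{t-i} with
Var(eps_t) = sigma^2, the variance is
  gamma(0) = sigma^2 * (1 + sum_i theta_i^2).
  sum_i theta_i^2 = (-0.329)^2 + (-0.162)^2 = 0.108241 + 0.026244 = 0.134485.
  gamma(0) = 2 * (1 + 0.134485) = 2 * 1.134485 = 2.26897, which rounds to 2.2690.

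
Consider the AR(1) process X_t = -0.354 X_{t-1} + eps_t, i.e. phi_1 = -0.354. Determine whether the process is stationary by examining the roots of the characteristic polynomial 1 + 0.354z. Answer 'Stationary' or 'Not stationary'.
\text{Stationary}

The AR(p) characteristic polynomial is P(z) = 1 + 0.354z.
Stationarity requires all roots to lie outside the unit circle, i.e. |z| > 1 for every root.
This is linear in z: 1 + (0.354) z = 0  =>  z = -1/(0.354) = -2.824859,  |z| = 2.824859.
Moduli of all roots: 2.8249.
All moduli strictly greater than 1? Yes.
Verdict: Stationary.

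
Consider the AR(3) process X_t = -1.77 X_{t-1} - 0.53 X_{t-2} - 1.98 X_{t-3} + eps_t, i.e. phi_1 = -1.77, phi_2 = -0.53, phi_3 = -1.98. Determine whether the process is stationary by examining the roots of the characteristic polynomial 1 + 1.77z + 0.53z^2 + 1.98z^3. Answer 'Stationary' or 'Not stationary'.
\text{Not stationary}

The AR(p) characteristic polynomial is P(z) = 1 + 1.77z + 0.53z^2 + 1.98z^3.
Stationarity requires all roots to lie outside the unit circle, i.e. |z| > 1 for every root.
Degree 3: look for a simple real root z0 first, then factor out (1 - z/z0) and solve the remaining quadratic.
Testing z0 = -0.5: P(-0.5) = 1 + (1.77)(-0.5) + (0.53)(-0.5)^2 + (1.98)(-0.5)^3
  = 1 + (-0.885) + (0.1325) + (-0.2475) = 0.  So z_0 = -0.5 is a root, |z_0| = 0.5.
Divide out the factor (1 + 2 z) = (1 - z/z0) (since 1/z0 = -2):
  P(z) = (1 + 2 z)(1 + (-0.23) z + (0.99) z^2)
  [check: z-coef -0.23 - (-2) = 1.77; z^2-coef 0.99 - (-2)(-0.23) = 0.53; z^3-coef -(-2)(0.99) = 1.98.]
Remaining roots from the quadratic factor 1 + (-0.23) z + (0.99) z^2:
  Set 1 + (-0.23) z + (0.99) z^2 = 0, i.e. a z^2 + b z + c = 0 with a = 0.99, b = -0.23, c = 1.
  Discriminant D = b^2 - 4ac = (-0.23)^2 - 4*(0.99)*1 = 0.0529 - (3.96) = -3.9071.
  D < 0, so the roots are the complex-conjugate pair z = (-b +/- i sqrt(-D)) / (2a) = 0.1162 +/- 0.9983i.
  For a conjugate pair |z|^2 = z * conj(z) = (product of roots) = c/a = 1/(0.99) = 1.010101, so |z| = sqrt(1.010101) = 1.005 for both roots.
Moduli of all roots: 0.5000, 1.0050, 1.0050.
All moduli strictly greater than 1? No.
Verdict: Not stationary.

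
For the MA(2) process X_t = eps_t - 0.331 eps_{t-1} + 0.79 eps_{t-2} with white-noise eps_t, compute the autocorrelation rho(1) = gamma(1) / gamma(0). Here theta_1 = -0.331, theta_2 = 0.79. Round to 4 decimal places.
\rho(1) = -0.3418

For an MA(q) process with theta_0 = 1, the autocovariance is
  gamma(k) = sigma^2 * sum_{i=0..q-k} theta_i * theta_{i+k},
and rho(k) = gamma(k) / gamma(0). Sigma^2 cancels.
  numerator   = (1)*(-0.331) + (-0.331)*(0.79) = -0.59249.
  denominator = (1)^2 + (-0.331)^2 + (0.79)^2 = 1.733661.
  rho(1) = -0.59249 / 1.733661 = -0.3418.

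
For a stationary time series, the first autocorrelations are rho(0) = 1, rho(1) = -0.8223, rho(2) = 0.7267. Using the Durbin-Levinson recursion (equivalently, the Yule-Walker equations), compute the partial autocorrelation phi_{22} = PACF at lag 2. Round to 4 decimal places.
\phi_{22} = 0.1560

The PACF at lag k is phi_{kk}, the last component of the solution
to the Yule-Walker system G_k phi = r_k where
  (G_k)_{ij} = rho(|i - j|), (r_k)_i = rho(i), i,j = 1..k.
Equivalently, Durbin-Levinson gives phi_{kk} iteratively:
  phi_{11} = rho(1)
  phi_{kk} = [rho(k) - sum_{j=1..k-1} phi_{k-1,j} rho(k-j)]
            / [1 - sum_{j=1..k-1} phi_{k-1,j} rho(j)],
  phi_{k,j} = phi_{k-1,j} - phi_{kk} phi_{k-1,k-j},  j = 1..k-1.
Step k = 1:
  phi_11 = rho(1) = -0.8223.
Step k = 2:
  phi_22 = [rho(2) - phi_11 rho(1)] / [1 - phi_11 rho(1)] = [0.7267 - (-0.8223)(-0.8223)] / [1 - (-0.8223)(-0.8223)]
         = 0.05052271 / 0.32382271 = 0.156.
Therefore phi_{22} = 0.1560.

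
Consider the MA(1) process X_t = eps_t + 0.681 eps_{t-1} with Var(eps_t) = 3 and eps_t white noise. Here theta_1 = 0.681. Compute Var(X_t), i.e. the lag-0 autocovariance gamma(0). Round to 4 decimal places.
\gamma(0) = 4.3913

For an MA(q) process X_t = eps_t + sum_i theta_i eps_{t-i} with
Var(eps_t) = sigma^2, the variance is
  gamma(0) = sigma^2 * (1 + sum_i theta_i^2).
  sum_i theta_i^2 = (0.681)^2 = 0.463761.
  gamma(0) = 3 * (1 + 0.463761) = 3 * 1.463761 = 4.391283, which rounds to 4.3913.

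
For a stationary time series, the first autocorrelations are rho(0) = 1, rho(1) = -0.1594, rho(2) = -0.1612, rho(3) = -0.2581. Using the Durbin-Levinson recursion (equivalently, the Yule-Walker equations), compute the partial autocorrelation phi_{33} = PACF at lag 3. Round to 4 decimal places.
\phi_{33} = -0.3400

The PACF at lag k is phi_{kk}, the last component of the solution
to the Yule-Walker system G_k phi = r_k where
  (G_k)_{ij} = rho(|i - j|), (r_k)_i = rho(i), i,j = 1..k.
Equivalently, Durbin-Levinson gives phi_{kk} iteratively:
  phi_{11} = rho(1)
  phi_{kk} = [rho(k) - sum_{j=1..k-1} phi_{k-1,j} rho(k-j)]
            / [1 - sum_{j=1..k-1} phi_{k-1,j} rho(j)],
  phi_{k,j} = phi_{k-1,j} - phi_{kk} phi_{k-1,k-j},  j = 1..k-1.
Step k = 1:
  phi_11 = rho(1) = -0.1594.
Step k = 2:
  phi_22 = [rho(2) - phi_11 rho(1)] / [1 - phi_11 rho(1)] = [-0.1612 - (-0.1594)(-0.1594)] / [1 - (-0.1594)(-0.1594)]
         = -0.18660836 / 0.97459164 = -0.191473.
  Update: phi_21 = phi_11 - phi_22 phi_11 = -0.1594 - (-0.191473)(-0.1594) = -0.189921.
Step k = 3:
  phi_33 = [rho(3) - phi_21 rho(2) - phi_22 rho(1)] / [1 - phi_21 rho(1) - phi_22 rho(2)]
    numerator   = -0.2581 - (-0.189921)(-0.1612) - (-0.191473)(-0.1594) = -0.3192361
    denominator = 1 - (-0.189921)(-0.1594) - (-0.191473)(-0.1612) = 0.93886111
  phi_33 = -0.3192361 / 0.93886111 = -0.34.
Therefore phi_{33} = -0.3400.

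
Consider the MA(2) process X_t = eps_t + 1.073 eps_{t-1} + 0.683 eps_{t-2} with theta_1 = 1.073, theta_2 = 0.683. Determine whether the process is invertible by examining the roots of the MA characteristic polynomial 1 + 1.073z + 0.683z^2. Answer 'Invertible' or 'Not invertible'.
\text{Invertible}

The MA(q) characteristic polynomial is P(z) = 1 + 1.073z + 0.683z^2.
Invertibility requires all roots to lie outside the unit circle, i.e. |z| > 1 for every root.
Set 1 + (1.073) z + (0.683) z^2 = 0, i.e. a z^2 + b z + c = 0 with a = 0.683, b = 1.073, c = 1.
Discriminant D = b^2 - 4ac = (1.073)^2 - 4*(0.683)*1 = 1.151329 - (2.732) = -1.580671.
D < 0, so the roots are the complex-conjugate pair z = (-b +/- i sqrt(-D)) / (2a) = -0.7855 +/- 0.9204i.
For a conjugate pair |z|^2 = z * conj(z) = (product of roots) = c/a = 1/(0.683) = 1.464129, so |z| = sqrt(1.464129) = 1.21 for both roots.
Moduli of all roots: 1.2100, 1.2100.
All moduli strictly greater than 1? Yes.
Verdict: Invertible.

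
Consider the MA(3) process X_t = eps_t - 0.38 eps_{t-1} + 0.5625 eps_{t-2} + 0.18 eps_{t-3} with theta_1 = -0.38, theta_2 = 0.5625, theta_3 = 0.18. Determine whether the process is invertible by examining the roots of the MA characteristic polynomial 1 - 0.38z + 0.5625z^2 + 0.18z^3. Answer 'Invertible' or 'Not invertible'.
\text{Invertible}

The MA(q) characteristic polynomial is P(z) = 1 - 0.38z + 0.5625z^2 + 0.18z^3.
Invertibility requires all roots to lie outside the unit circle, i.e. |z| > 1 for every root.
Degree 3: look for a simple real root z0 first, then factor out (1 - z/z0) and solve the remaining quadratic.
Testing z0 = -4: P(-4) = 1 + (-0.38)(-4) + (0.5625)(-4)^2 + (0.18)(-4)^3
  = 1 + (1.52) + (9) + (-11.52) = 0.  So z_0 = -4 is a root, |z_0| = 4.
Divide out the factor (1 + 0.25 z) = (1 - z/z0) (since 1/z0 = -0.25):
  P(z) = (1 + 0.25 z)(1 + (-0.63) z + (0.72) z^2)
  [check: z-coef -0.63 - (-0.25) = -0.38; z^2-coef 0.72 - (-0.25)(-0.63) = 0.5625; z^3-coef -(-0.25)(0.72) = 0.18.]
Remaining roots from the quadratic factor 1 + (-0.63) z + (0.72) z^2:
  Set 1 + (-0.63) z + (0.72) z^2 = 0, i.e. a z^2 + b z + c = 0 with a = 0.72, b = -0.63, c = 1.
  Discriminant D = b^2 - 4ac = (-0.63)^2 - 4*(0.72)*1 = 0.3969 - (2.88) = -2.4831.
  D < 0, so the roots are the complex-conjugate pair z = (-b +/- i sqrt(-D)) / (2a) = 0.4375 +/- 1.0943i.
  For a conjugate pair |z|^2 = z * conj(z) = (product of roots) = c/a = 1/(0.72) = 1.388889, so |z| = sqrt(1.388889) = 1.1785 for both roots.
Moduli of all roots: 4.0000, 1.1785, 1.1785.
All moduli strictly greater than 1? Yes.
Verdict: Invertible.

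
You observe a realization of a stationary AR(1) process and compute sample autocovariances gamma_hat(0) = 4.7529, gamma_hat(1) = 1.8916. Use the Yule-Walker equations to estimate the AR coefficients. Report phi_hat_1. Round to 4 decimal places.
\hat\phi_{1} = 0.3980

The Yule-Walker equations for an AR(p) process read, in matrix form,
  Gamma_p phi = r_p,   with   (Gamma_p)_{ij} = gamma(|i - j|),
                       (r_p)_i = gamma(i),   i,j = 1..p.
Substitute the sample gammas (Toeplitz matrix and right-hand side of size 1):
  Gamma_p = [[4.7529]]
  r_p     = [1.8916]
With p = 1 this is the single equation gamma(0) phi_1 = gamma(1):
  phi_hat_1 = gamma(1) / gamma(0) = 1.8916 / 4.7529 = 0.3980.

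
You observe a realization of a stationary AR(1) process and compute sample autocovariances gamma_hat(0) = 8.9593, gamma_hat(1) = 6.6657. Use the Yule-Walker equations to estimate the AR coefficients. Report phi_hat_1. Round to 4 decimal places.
\hat\phi_{1} = 0.7440

The Yule-Walker equations for an AR(p) process read, in matrix form,
  Gamma_p phi = r_p,   with   (Gamma_p)_{ij} = gamma(|i - j|),
                       (r_p)_i = gamma(i),   i,j = 1..p.
Substitute the sample gammas (Toeplitz matrix and right-hand side of size 1):
  Gamma_p = [[8.9593]]
  r_p     = [6.6657]
With p = 1 this is the single equation gamma(0) phi_1 = gamma(1):
  phi_hat_1 = gamma(1) / gamma(0) = 6.6657 / 8.9593 = 0.7440.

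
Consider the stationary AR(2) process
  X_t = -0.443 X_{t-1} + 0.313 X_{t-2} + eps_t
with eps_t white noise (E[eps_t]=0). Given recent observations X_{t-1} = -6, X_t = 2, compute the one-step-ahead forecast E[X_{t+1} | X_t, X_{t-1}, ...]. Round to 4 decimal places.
E[X_{t+1} \mid \mathcal F_t] = -2.7640

For an AR(p) model X_t = c + sum_i phi_i X_{t-i} + eps_t, the
one-step-ahead conditional mean is
  E[X_{t+1} | X_t, ...] = c + sum_i phi_i X_{t+1-i}.
Substitute known values:
  E[X_{t+1} | ...] = (-0.443) * (2) + (0.313) * (-6)
                   = -2.7640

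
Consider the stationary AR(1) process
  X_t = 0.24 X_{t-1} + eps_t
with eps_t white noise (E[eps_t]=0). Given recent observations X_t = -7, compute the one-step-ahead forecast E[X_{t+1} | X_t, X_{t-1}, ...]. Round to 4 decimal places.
E[X_{t+1} \mid \mathcal F_t] = -1.6800

For an AR(p) model X_t = c + sum_i phi_i X_{t-i} + eps_t, the
one-step-ahead conditional mean is
  E[X_{t+1} | X_t, ...] = c + sum_i phi_i X_{t+1-i}.
Substitute known values:
  E[X_{t+1} | ...] = (0.24) * (-7)
                   = -1.6800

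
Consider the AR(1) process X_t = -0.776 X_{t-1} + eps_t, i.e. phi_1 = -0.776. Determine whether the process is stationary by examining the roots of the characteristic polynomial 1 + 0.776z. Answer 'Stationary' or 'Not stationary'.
\text{Stationary}

The AR(p) characteristic polynomial is P(z) = 1 + 0.776z.
Stationarity requires all roots to lie outside the unit circle, i.e. |z| > 1 for every root.
This is linear in z: 1 + (0.776) z = 0  =>  z = -1/(0.776) = -1.28866,  |z| = 1.28866.
Moduli of all roots: 1.2887.
All moduli strictly greater than 1? Yes.
Verdict: Stationary.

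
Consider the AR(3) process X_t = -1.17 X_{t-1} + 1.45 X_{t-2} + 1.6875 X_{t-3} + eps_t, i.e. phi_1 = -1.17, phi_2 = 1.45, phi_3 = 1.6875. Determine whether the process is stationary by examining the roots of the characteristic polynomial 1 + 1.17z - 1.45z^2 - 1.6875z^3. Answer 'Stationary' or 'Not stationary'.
\text{Not stationary}

The AR(p) characteristic polynomial is P(z) = 1 + 1.17z - 1.45z^2 - 1.6875z^3.
Stationarity requires all roots to lie outside the unit circle, i.e. |z| > 1 for every root.
Degree 3: look for a simple real root z0 first, then factor out (1 - z/z0) and solve the remaining quadratic.
Testing z0 = -0.8: P(-0.8) = 1 + (1.17)(-0.8) + (-1.45)(-0.8)^2 + (-1.6875)(-0.8)^3
  = 1 + (-0.936) + (-0.928) + (0.864) = 0.  So z_0 = -0.8 is a root, |z_0| = 0.8.
Divide out the factor (1 + 1.25 z) = (1 - z/z0) (since 1/z0 = -1.25):
  P(z) = (1 + 1.25 z)(1 + (-0.08) z + (-1.35) z^2)
  [check: z-coef -0.08 - (-1.25) = 1.17; z^2-coef -1.35 - (-1.25)(-0.08) = -1.45; z^3-coef -(-1.25)(-1.35) = -1.6875.]
Remaining roots from the quadratic factor 1 + (-0.08) z + (-1.35) z^2:
  Set 1 + (-0.08) z + (-1.35) z^2 = 0, i.e. a z^2 + b z + c = 0 with a = -1.35, b = -0.08, c = 1.
  Discriminant D = b^2 - 4ac = (-0.08)^2 - 4*(-1.35)*1 = 0.0064 - (-5.4) = 5.4064.
  D >= 0, so the roots are real: z = (-b +/- sqrt(D)) / (2a) = (0.08 +/- 2.325167) / (-2.7).
    z_1 = (0.08 + 2.325167) / (-2.7) = -0.8908,   |z_1| = 0.8908.
    z_2 = (0.08 - 2.325167) / (-2.7) = 0.8315,   |z_2| = 0.8315.
Moduli of all roots: 0.8000, 0.8908, 0.8315.
All moduli strictly greater than 1? No.
Verdict: Not stationary.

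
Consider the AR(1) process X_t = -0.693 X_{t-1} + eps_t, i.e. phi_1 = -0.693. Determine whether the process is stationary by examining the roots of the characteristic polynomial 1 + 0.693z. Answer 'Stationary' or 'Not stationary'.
\text{Stationary}

The AR(p) characteristic polynomial is P(z) = 1 + 0.693z.
Stationarity requires all roots to lie outside the unit circle, i.e. |z| > 1 for every root.
This is linear in z: 1 + (0.693) z = 0  =>  z = -1/(0.693) = -1.443001,  |z| = 1.443001.
Moduli of all roots: 1.4430.
All moduli strictly greater than 1? Yes.
Verdict: Stationary.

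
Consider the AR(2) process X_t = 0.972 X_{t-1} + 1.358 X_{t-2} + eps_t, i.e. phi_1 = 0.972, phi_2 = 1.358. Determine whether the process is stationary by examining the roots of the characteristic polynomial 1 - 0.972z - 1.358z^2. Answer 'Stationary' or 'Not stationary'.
\text{Not stationary}

The AR(p) characteristic polynomial is P(z) = 1 - 0.972z - 1.358z^2.
Stationarity requires all roots to lie outside the unit circle, i.e. |z| > 1 for every root.
Set 1 + (-0.972) z + (-1.358) z^2 = 0, i.e. a z^2 + b z + c = 0 with a = -1.358, b = -0.972, c = 1.
Discriminant D = b^2 - 4ac = (-0.972)^2 - 4*(-1.358)*1 = 0.944784 - (-5.432) = 6.376784.
D >= 0, so the roots are real: z = (-b +/- sqrt(D)) / (2a) = (0.972 +/- 2.525229) / (-2.716).
  z_1 = (0.972 + 2.525229) / (-2.716) = -1.2876,   |z_1| = 1.2876.
  z_2 = (0.972 - 2.525229) / (-2.716) = 0.5719,   |z_2| = 0.5719.
Moduli of all roots: 1.2876, 0.5719.
All moduli strictly greater than 1? No.
Verdict: Not stationary.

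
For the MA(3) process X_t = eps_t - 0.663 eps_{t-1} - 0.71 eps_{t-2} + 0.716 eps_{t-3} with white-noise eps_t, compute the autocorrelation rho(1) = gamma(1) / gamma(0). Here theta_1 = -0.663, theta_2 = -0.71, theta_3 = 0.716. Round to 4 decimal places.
\rho(1) = -0.2852

For an MA(q) process with theta_0 = 1, the autocovariance is
  gamma(k) = sigma^2 * sum_{i=0..q-k} theta_i * theta_{i+k},
and rho(k) = gamma(k) / gamma(0). Sigma^2 cancels.
  numerator   = (1)*(-0.663) + (-0.663)*(-0.71) + (-0.71)*(0.716) = -0.70063.
  denominator = (1)^2 + (-0.663)^2 + (-0.71)^2 + (0.716)^2 = 2.456325.
  rho(1) = -0.70063 / 2.456325 = -0.2852.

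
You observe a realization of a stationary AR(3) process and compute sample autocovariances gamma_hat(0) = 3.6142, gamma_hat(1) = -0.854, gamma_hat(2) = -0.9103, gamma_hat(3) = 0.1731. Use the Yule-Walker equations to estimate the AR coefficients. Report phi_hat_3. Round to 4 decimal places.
\hat\phi_{3} = -0.1280

The Yule-Walker equations for an AR(p) process read, in matrix form,
  Gamma_p phi = r_p,   with   (Gamma_p)_{ij} = gamma(|i - j|),
                       (r_p)_i = gamma(i),   i,j = 1..p.
Substitute the sample gammas (Toeplitz matrix and right-hand side of size 3):
  Gamma_p = [[3.6142, -0.854, -0.9103], [-0.854, 3.6142, -0.854], [-0.9103, -0.854, 3.6142]]
  r_p     = [-0.854, -0.9103, 0.1731]
Written out (R1..R3):
  (R1) 3.6142 phi_1 - 0.854 phi_2 - 0.9103 phi_3 = -0.854
  (R2) -0.854 phi_1 + 3.6142 phi_2 - 0.854 phi_3 = -0.9103
  (R3) -0.9103 phi_1 - 0.854 phi_2 + 3.6142 phi_3 = 0.1731
Gaussian elimination:
  R2 <- R2 - (-0.854/3.6142) R1 = R2 - (-0.23629) R1:  3.412408 phi_2 - 1.069095 phi_3 = -1.112092
  R3 <- R3 - (-0.9103/3.6142) R1 = R3 - (-0.251868) R1:  -1.069095 phi_2 + 3.384925 phi_3 = -0.041995
  R3 <- R3 - (-1.069095/3.412408) R2 = R3 - (-0.313296) R2:  3.049981 phi_3 = -0.390409
Back-substitution:
  phi_hat_3 = -0.390409 / 3.049981 = -0.128004
  phi_hat_2 = (-1.112092 - (-1.069095)(-0.128004)) / 3.412408 = -0.366
  phi_hat_1 = (-0.854 - (-0.854)(-0.366) - (-0.9103)(-0.128004)) / 3.6142 = -0.355012
So phi_hat = [-0.3550, -0.3660, -0.1280].
Therefore phi_hat_3 = -0.1280.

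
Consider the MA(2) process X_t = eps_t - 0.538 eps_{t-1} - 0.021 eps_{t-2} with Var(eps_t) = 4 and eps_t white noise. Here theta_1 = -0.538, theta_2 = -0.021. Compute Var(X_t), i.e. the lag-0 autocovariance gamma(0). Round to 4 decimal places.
\gamma(0) = 5.1595

For an MA(q) process X_t = eps_t + sum_i theta_i eps_{t-i} with
Var(eps_t) = sigma^2, the variance is
  gamma(0) = sigma^2 * (1 + sum_i theta_i^2).
  sum_i theta_i^2 = (-0.538)^2 + (-0.021)^2 = 0.289444 + 0.000441 = 0.289885.
  gamma(0) = 4 * (1 + 0.289885) = 4 * 1.289885 = 5.15954, which rounds to 5.1595.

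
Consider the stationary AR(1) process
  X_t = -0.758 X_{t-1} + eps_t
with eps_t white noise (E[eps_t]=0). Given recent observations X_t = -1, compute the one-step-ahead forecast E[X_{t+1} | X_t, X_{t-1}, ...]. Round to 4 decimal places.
E[X_{t+1} \mid \mathcal F_t] = 0.7580

For an AR(p) model X_t = c + sum_i phi_i X_{t-i} + eps_t, the
one-step-ahead conditional mean is
  E[X_{t+1} | X_t, ...] = c + sum_i phi_i X_{t+1-i}.
Substitute known values:
  E[X_{t+1} | ...] = (-0.758) * (-1)
                   = 0.7580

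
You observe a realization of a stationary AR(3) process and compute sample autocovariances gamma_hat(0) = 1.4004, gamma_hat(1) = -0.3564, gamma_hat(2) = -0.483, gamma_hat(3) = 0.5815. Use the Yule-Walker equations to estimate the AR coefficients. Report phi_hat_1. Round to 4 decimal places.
\hat\phi_{1} = -0.2631

The Yule-Walker equations for an AR(p) process read, in matrix form,
  Gamma_p phi = r_p,   with   (Gamma_p)_{ij} = gamma(|i - j|),
                       (r_p)_i = gamma(i),   i,j = 1..p.
Substitute the sample gammas (Toeplitz matrix and right-hand side of size 3):
  Gamma_p = [[1.4004, -0.3564, -0.483], [-0.3564, 1.4004, -0.3564], [-0.483, -0.3564, 1.4004]]
  r_p     = [-0.3564, -0.483, 0.5815]
Written out (R1..R3):
  (R1) 1.4004 phi_1 - 0.3564 phi_2 - 0.483 phi_3 = -0.3564
  (R2) -0.3564 phi_1 + 1.4004 phi_2 - 0.3564 phi_3 = -0.483
  (R3) -0.483 phi_1 - 0.3564 phi_2 + 1.4004 phi_3 = 0.5815
Gaussian elimination:
  R2 <- R2 - (-0.3564/1.4004) R1 = R2 - (-0.254499) R1:  1.309697 phi_2 - 0.479323 phi_3 = -0.573703
  R3 <- R3 - (-0.483/1.4004) R1 = R3 - (-0.344901) R1:  -0.479323 phi_2 + 1.233813 phi_3 = 0.458577
  R3 <- R3 - (-0.479323/1.309697) R2 = R3 - (-0.36598) R2:  1.05839 phi_3 = 0.248613
Back-substitution:
  phi_hat_3 = 0.248613 / 1.05839 = 0.234897
  phi_hat_2 = (-0.573703 - (-0.479323)(0.234897)) / 1.309697 = -0.352075
  phi_hat_1 = (-0.3564 - (-0.3564)(-0.352075) - (-0.483)(0.234897)) / 1.4004 = -0.263085
So phi_hat = [-0.2631, -0.3521, 0.2349].
Therefore phi_hat_1 = -0.2631.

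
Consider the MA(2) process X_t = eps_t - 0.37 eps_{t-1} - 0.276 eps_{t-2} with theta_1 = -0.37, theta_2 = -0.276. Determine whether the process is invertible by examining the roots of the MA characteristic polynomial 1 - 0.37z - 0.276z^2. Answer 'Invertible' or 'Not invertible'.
\text{Invertible}

The MA(q) characteristic polynomial is P(z) = 1 - 0.37z - 0.276z^2.
Invertibility requires all roots to lie outside the unit circle, i.e. |z| > 1 for every root.
Set 1 + (-0.37) z + (-0.276) z^2 = 0, i.e. a z^2 + b z + c = 0 with a = -0.276, b = -0.37, c = 1.
Discriminant D = b^2 - 4ac = (-0.37)^2 - 4*(-0.276)*1 = 0.1369 - (-1.104) = 1.2409.
D >= 0, so the roots are real: z = (-b +/- sqrt(D)) / (2a) = (0.37 +/- 1.113957) / (-0.552).
  z_1 = (0.37 + 1.113957) / (-0.552) = -2.6883,   |z_1| = 2.6883.
  z_2 = (0.37 - 1.113957) / (-0.552) = 1.3477,   |z_2| = 1.3477.
Moduli of all roots: 2.6883, 1.3477.
All moduli strictly greater than 1? Yes.
Verdict: Invertible.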